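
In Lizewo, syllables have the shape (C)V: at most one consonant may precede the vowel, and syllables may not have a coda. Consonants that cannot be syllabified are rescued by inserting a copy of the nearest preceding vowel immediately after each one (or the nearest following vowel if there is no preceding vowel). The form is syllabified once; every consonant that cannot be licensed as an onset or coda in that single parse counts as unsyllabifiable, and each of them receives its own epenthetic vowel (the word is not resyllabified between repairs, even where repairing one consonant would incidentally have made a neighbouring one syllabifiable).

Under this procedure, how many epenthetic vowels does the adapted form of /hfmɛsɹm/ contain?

5

The unsyllabifiable consonants are /h/, /f/, /s/, /ɹ/, /m/; each receives one epenthetic vowel.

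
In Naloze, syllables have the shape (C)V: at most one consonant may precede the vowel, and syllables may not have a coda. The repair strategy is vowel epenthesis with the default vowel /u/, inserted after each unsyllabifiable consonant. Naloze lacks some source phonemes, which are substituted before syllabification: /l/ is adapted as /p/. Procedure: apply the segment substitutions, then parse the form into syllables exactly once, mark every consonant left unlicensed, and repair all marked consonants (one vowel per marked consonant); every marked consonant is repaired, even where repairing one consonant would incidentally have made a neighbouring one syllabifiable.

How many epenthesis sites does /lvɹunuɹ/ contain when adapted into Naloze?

3

After substitution the input is /pvɹunuɹ/.
The unsyllabifiable consonants are /p/, /v/, /ɹ/; each receives one epenthetic vowel.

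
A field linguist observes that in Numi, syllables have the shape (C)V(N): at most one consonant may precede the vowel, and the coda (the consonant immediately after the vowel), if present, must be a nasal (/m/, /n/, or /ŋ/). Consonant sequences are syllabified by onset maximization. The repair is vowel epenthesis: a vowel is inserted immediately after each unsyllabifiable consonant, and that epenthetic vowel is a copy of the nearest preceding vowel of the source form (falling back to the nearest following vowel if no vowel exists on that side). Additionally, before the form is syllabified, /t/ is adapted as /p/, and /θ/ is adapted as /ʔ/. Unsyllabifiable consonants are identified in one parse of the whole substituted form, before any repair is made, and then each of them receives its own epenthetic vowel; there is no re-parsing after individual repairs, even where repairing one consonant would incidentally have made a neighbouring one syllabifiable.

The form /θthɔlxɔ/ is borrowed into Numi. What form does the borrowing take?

Substitution: /θ/ → /ʔ/, /t/ → /p/, giving /ʔphɔlxɔ/.
The consonants /ʔ/, /p/, /l/ cannot be parsed into a legal (C)V(N) syllable (only a nasal (/m/, /n/, or /ŋ/) is licensed in coda position; onsets are limited to one consonant).
Each unlicensed consonant becomes the onset of a new syllable: /ʔ/ → /ʔɔ/, /p/ → /pɔ/, /l/ → /lɔ/.

ʔɔpɔhɔlɔxɔ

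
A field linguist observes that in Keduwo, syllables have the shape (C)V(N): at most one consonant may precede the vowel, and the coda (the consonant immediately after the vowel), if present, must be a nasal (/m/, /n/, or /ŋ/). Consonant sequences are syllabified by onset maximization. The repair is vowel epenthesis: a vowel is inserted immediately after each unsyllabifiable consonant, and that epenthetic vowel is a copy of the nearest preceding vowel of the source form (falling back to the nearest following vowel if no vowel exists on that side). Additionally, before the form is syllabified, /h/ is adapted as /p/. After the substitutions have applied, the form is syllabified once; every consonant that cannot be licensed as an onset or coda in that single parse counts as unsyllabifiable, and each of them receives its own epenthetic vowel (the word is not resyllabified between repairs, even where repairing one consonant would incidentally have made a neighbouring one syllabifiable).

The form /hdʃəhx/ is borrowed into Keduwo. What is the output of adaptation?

Substitution: /h/ → /p/, giving /pdʃəpx/.
The consonants /p/, /d/, /p/, /x/ cannot be parsed into a legal (C)V(N) syllable (only a nasal (/m/, /n/, or /ŋ/) is licensed in coda position; onsets are limited to one consonant).
Inserting the epenthetic vowel yields /p/ → /pə/, /d/ → /də/, /p/ → /pə/, /x/ → /xə/.

pədəʃəpəxə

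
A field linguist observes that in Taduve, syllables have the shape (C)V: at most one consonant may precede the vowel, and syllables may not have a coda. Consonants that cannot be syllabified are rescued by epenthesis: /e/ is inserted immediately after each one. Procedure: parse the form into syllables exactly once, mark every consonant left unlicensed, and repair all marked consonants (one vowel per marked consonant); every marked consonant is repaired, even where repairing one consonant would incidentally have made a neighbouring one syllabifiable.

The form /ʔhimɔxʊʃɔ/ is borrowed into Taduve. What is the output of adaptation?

Under (C)V, the unsyllabifiable consonants are /ʔ/ (no codas are permitted; onsets are limited to one consonant).
Inserting the epenthetic vowel yields /ʔ/ → /ʔe/.

ʔehimɔxʊʃɔ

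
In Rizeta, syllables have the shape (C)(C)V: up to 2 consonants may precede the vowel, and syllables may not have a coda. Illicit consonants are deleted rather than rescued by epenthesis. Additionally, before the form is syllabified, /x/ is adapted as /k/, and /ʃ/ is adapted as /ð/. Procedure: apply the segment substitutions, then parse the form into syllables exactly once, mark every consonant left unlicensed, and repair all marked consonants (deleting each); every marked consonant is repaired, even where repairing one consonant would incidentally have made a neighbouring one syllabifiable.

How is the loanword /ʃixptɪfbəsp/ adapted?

Substitution: /ʃ/ → /ð/, /x/ → /k/, giving /ðikptɪfbəsp/.
Syllabifying with onset maximization leaves /k/, /s/, /p/ stranded (no codas are permitted; onsets may contain at most 2 consonants).
Deletion applies to /k/, /s/, /p/.

ðiptɪfbə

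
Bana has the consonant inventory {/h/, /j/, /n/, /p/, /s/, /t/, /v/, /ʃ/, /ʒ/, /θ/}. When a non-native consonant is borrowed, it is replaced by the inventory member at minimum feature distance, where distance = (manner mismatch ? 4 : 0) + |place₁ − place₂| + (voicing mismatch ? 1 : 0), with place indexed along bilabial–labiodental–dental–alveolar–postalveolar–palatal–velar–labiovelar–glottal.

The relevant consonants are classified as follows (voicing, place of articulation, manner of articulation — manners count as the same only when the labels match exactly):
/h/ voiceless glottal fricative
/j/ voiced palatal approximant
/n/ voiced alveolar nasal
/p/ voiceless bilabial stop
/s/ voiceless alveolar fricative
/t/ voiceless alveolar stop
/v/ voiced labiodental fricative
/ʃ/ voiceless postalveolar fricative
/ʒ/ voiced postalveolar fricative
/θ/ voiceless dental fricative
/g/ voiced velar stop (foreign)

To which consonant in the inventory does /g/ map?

t

/t/ is closest: same manner (stop), place distance 3 (velar→alveolar), voicing differs (+1); total 4. Next closest is /j/ at distance 5.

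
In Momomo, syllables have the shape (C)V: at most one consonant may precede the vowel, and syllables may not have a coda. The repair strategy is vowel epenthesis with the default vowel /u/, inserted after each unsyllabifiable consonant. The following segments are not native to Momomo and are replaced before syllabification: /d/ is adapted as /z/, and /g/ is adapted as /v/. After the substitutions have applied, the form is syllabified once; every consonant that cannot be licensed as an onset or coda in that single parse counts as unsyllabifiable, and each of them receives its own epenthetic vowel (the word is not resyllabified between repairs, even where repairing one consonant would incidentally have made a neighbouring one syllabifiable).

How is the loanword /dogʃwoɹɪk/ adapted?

zovuʃuwoɹɪku

Substitution: /d/ → /z/, /g/ → /v/, giving /zovʃwoɹɪk/.
Syllabifying with onset maximization leaves /v/, /ʃ/, /k/ stranded (no codas are permitted; onsets are limited to one consonant).
Each unlicensed consonant becomes the onset of a new syllable: /v/ → /vu/, /ʃ/ → /ʃu/, /k/ → /ku/.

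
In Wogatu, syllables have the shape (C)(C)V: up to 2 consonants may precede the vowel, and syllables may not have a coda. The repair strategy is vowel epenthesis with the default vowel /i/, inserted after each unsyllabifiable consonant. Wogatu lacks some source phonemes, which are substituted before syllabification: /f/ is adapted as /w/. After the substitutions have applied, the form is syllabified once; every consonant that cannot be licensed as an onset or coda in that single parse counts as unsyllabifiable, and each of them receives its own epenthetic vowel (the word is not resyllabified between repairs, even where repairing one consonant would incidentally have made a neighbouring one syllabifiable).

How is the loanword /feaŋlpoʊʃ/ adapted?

Substitution: /f/ → /w/, giving /weaŋlpoʊʃ/.
The consonants /ŋ/, /ʃ/ cannot be parsed into a legal (C)(C)V syllable (no codas are permitted; onsets may contain at most 2 consonants).
Inserting the epenthetic vowel yields /ŋ/ → /ŋi/, /ʃ/ → /ʃi/.

weaŋilpoʊʃi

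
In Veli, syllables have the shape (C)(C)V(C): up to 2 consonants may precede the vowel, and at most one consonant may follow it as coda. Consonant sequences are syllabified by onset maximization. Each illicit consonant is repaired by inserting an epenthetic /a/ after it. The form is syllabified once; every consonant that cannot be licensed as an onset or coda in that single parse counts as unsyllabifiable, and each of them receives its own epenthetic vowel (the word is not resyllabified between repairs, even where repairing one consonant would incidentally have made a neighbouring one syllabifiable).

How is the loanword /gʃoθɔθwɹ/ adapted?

Under (C)(C)V(C), the unsyllabifiable consonants are /w/, /ɹ/ (at most one coda consonant is licensed; onsets may contain at most 2 consonants).
Each unlicensed consonant becomes the onset of a new syllable: /w/ → /wa/, /ɹ/ → /ɹa/.

gʃoθɔθwaɹa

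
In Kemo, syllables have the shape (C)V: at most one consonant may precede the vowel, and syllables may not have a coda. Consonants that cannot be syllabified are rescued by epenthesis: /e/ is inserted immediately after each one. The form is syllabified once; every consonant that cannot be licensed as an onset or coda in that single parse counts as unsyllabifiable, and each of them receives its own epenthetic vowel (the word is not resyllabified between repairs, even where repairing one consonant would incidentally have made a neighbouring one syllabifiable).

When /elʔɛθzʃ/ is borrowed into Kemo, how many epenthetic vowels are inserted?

The unsyllabifiable consonants are /l/, /θ/, /z/, /ʃ/; each receives one epenthetic vowel.

4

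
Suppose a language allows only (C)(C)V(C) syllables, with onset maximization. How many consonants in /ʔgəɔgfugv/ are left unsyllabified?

Under (C)(C)V(C), the unsyllabifiable consonants are /v/ (at most one coda consonant is licensed; onsets may contain at most 2 consonants).

1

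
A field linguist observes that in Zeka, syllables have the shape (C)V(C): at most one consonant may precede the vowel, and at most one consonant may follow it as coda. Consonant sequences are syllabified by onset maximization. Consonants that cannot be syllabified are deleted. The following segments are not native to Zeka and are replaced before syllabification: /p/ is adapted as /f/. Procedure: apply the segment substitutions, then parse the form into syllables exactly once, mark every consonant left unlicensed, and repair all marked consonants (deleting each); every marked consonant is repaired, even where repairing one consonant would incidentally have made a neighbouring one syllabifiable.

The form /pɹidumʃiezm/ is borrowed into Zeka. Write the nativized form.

ɹidumʃiez

Substitution: /p/ → /f/, giving /fɹidumʃiezm/.
The consonants /f/, /m/ cannot be parsed into a legal (C)V(C) syllable (at most one coda consonant is licensed; onsets are limited to one consonant).
Deletion applies to /f/, /m/.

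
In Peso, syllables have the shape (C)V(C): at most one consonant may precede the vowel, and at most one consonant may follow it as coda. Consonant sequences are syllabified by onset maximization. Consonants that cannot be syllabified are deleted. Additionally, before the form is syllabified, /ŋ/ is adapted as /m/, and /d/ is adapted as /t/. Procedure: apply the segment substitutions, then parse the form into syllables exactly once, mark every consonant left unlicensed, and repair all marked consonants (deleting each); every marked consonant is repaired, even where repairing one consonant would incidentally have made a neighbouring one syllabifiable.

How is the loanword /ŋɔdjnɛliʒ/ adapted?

Substitution: /ŋ/ → /m/, /d/ → /t/, giving /mɔtjnɛliʒ/.
Syllabifying with onset maximization leaves /j/ stranded (at most one coda consonant is licensed; onsets are limited to one consonant).
Each unlicensed consonant is deleted: /j/.

mɔtnɛliʒ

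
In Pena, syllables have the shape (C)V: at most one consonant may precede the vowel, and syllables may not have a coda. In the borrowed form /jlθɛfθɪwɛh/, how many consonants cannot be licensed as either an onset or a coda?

4

The consonants /j/, /l/, /f/, /h/ cannot be parsed into a legal (C)V syllable (no codas are permitted; onsets are limited to one consonant).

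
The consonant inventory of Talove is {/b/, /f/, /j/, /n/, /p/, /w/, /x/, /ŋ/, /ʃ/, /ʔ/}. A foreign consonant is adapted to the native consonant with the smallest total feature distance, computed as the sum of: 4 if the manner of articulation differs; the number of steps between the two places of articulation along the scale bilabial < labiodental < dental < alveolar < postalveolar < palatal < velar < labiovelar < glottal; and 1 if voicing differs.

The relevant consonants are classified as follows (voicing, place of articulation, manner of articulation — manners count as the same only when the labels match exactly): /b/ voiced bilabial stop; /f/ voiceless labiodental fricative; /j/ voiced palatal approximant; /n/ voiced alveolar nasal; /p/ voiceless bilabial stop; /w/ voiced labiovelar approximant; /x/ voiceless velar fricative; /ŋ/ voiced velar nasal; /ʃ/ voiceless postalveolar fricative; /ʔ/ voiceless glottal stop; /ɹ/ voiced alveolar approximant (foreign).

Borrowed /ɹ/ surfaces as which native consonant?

j

/j/ is closest: same manner (approximant), place distance 2 (alveolar→palatal), same voicing; total 2. Next closest is /n/ at distance 4.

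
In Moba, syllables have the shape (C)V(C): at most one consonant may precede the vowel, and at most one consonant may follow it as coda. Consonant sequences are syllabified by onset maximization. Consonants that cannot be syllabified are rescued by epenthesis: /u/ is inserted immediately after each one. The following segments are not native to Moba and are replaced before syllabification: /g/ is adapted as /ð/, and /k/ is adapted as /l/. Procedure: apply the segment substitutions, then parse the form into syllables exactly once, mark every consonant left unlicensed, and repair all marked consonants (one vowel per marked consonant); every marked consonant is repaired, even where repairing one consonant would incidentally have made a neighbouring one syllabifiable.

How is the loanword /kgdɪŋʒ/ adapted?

luðudɪŋʒu

Substitution: /k/ → /l/, /g/ → /ð/, giving /lðdɪŋʒ/.
Syllabifying with onset maximization leaves /l/, /ð/, /ʒ/ stranded (at most one coda consonant is licensed; onsets are limited to one consonant).
Epenthesis after each stranded consonant: /l/ → /lu/, /ð/ → /ðu/, /ʒ/ → /ʒu/.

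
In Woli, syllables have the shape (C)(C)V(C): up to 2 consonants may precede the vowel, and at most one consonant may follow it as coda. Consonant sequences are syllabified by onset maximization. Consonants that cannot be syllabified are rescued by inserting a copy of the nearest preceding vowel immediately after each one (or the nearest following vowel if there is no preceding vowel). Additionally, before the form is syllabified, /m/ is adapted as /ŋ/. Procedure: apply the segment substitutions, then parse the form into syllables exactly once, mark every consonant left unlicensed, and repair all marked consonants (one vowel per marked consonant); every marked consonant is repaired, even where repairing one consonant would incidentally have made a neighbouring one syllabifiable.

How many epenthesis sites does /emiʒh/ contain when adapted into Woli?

1

After substitution the input is /eŋiʒh/.
The unsyllabifiable consonants are /h/; each receives one epenthetic vowel.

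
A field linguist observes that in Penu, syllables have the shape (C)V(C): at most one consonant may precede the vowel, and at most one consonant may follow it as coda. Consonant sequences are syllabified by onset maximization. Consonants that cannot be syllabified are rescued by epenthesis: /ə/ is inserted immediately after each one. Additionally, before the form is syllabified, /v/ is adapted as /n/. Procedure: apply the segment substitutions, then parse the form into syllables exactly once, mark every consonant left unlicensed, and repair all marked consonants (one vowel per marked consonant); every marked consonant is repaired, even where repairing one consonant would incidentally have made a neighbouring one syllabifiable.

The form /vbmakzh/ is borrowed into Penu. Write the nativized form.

Substitution: /v/ → /n/, giving /nbmakzh/.
Under (C)V(C), the unsyllabifiable consonants are /n/, /b/, /z/, /h/ (at most one coda consonant is licensed; onsets are limited to one consonant).
Epenthesis after each stranded consonant: /n/ → /nə/, /b/ → /bə/, /z/ → /zə/, /h/ → /hə/.

nəbəmakzəhə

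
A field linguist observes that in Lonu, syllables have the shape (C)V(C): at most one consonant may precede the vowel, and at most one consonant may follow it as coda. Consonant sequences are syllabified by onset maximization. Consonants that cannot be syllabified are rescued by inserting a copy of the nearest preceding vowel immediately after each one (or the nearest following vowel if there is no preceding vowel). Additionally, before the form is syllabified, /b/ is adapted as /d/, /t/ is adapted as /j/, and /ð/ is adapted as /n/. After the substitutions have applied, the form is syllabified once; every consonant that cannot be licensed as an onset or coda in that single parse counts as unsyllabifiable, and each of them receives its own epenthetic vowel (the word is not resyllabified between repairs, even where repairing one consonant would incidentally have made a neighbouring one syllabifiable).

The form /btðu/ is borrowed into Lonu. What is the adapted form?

Substitution: /b/ → /d/, /t/ → /j/, /ð/ → /n/, giving /djnu/.
Syllabifying with onset maximization leaves /d/, /j/ stranded (at most one coda consonant is licensed; onsets are limited to one consonant).
Inserting the epenthetic vowel yields /d/ → /du/, /j/ → /ju/.

dujunu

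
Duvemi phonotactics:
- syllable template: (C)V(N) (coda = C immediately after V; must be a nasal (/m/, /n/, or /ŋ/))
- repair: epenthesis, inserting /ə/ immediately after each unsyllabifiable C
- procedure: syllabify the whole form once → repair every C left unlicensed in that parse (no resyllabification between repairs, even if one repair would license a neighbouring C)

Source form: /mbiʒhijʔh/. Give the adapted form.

məbiʒəhijəʔəhə

Under (C)V(N), the unsyllabifiable consonants are /m/, /ʒ/, /j/, /ʔ/, /h/ (only a nasal (/m/, /n/, or /ŋ/) is licensed in coda position; onsets are limited to one consonant).
Each unlicensed consonant becomes the onset of a new syllable: /m/ → /mə/, /ʒ/ → /ʒə/, /j/ → /jə/, /ʔ/ → /ʔə/, /h/ → /hə/.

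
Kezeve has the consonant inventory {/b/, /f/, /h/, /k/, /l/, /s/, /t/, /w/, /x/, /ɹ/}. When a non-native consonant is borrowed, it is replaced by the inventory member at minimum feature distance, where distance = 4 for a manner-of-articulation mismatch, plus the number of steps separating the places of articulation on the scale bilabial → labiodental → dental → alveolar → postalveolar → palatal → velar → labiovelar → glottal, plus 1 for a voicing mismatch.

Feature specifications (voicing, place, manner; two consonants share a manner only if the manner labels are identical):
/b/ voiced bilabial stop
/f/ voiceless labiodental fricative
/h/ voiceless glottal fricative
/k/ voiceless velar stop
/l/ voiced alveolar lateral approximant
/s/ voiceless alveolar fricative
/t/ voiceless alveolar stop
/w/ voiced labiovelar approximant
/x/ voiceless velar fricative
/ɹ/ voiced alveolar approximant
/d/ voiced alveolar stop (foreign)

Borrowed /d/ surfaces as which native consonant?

t

/t/ is closest: same manner (stop), place distance 0 (alveolar→alveolar), voicing differs (+1); total 1. Next closest is /b/ at distance 3.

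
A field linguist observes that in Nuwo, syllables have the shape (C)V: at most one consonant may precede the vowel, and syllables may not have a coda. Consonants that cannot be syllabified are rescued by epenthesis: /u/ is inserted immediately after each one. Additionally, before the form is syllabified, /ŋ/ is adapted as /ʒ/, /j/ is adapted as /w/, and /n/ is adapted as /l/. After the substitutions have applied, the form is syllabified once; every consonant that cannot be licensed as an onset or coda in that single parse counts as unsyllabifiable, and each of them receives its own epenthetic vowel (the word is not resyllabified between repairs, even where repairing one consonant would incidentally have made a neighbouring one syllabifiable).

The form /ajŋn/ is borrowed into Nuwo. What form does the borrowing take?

Substitution: /j/ → /w/, /ŋ/ → /ʒ/, /n/ → /l/, giving /awʒl/.
Syllabifying with onset maximization leaves /w/, /ʒ/, /l/ stranded (no codas are permitted; onsets are limited to one consonant).
Epenthesis after each stranded consonant: /w/ → /wu/, /ʒ/ → /ʒu/, /l/ → /lu/.

awuʒulu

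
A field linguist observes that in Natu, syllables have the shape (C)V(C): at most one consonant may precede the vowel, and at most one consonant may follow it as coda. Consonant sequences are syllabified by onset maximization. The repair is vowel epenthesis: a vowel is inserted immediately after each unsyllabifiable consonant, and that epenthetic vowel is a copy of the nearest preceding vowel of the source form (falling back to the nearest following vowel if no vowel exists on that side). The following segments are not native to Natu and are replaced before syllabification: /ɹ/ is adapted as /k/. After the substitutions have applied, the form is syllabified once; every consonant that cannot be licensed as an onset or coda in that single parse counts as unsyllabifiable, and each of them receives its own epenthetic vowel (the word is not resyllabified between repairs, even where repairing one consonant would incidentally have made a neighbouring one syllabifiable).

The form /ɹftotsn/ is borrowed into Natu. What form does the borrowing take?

Substitution: /ɹ/ → /k/, giving /kftotsn/.
The consonants /k/, /f/, /s/, /n/ cannot be parsed into a legal (C)V(C) syllable (at most one coda consonant is licensed; onsets are limited to one consonant).
Each unlicensed consonant becomes the onset of a new syllable: /k/ → /ko/, /f/ → /fo/, /s/ → /so/, /n/ → /no/.

kofototsono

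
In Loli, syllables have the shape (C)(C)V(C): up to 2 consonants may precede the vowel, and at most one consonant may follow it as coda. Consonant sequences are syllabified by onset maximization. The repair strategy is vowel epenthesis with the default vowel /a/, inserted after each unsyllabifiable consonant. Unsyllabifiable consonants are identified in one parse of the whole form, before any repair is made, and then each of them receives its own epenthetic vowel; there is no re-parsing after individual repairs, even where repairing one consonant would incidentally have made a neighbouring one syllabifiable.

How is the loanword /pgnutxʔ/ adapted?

Under (C)(C)V(C), the unsyllabifiable consonants are /p/, /x/, /ʔ/ (at most one coda consonant is licensed; onsets may contain at most 2 consonants).
Inserting the epenthetic vowel yields /p/ → /pa/, /x/ → /xa/, /ʔ/ → /ʔa/.

pagnutxaʔa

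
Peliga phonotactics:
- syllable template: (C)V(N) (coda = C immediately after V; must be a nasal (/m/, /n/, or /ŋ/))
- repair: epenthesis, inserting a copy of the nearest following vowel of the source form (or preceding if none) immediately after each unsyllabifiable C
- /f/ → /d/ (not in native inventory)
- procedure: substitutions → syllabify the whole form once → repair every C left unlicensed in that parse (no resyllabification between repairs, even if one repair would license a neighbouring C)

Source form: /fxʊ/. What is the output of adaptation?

Substitution: /f/ → /d/, giving /dxʊ/.
Syllabifying with onset maximization leaves /d/ stranded (only a nasal (/m/, /n/, or /ŋ/) is licensed in coda position; onsets are limited to one consonant).
Each unlicensed consonant becomes the onset of a new syllable: /d/ → /dʊ/.

dʊxʊ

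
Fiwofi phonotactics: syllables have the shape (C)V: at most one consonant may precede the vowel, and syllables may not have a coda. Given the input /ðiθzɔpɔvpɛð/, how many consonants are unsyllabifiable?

Syllabifying with onset maximization leaves /θ/, /v/, /ð/ stranded (no codas are permitted; onsets are limited to one consonant).

3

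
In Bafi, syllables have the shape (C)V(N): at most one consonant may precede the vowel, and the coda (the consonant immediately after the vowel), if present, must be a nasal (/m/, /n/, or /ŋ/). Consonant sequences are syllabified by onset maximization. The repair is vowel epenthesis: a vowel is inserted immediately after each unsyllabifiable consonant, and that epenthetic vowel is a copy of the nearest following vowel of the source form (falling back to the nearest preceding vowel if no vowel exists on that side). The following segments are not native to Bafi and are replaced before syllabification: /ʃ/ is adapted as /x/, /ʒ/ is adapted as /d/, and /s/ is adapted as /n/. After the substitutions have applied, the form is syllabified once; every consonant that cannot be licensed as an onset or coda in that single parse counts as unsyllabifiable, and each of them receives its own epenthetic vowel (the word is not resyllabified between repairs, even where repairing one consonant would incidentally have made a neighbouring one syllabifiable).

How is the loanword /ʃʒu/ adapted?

xudu

Substitution: /ʃ/ → /x/, /ʒ/ → /d/, giving /xdu/.
Syllabifying with onset maximization leaves /x/ stranded (only a nasal (/m/, /n/, or /ŋ/) is licensed in coda position; onsets are limited to one consonant).
Epenthesis after each stranded consonant: /x/ → /xu/.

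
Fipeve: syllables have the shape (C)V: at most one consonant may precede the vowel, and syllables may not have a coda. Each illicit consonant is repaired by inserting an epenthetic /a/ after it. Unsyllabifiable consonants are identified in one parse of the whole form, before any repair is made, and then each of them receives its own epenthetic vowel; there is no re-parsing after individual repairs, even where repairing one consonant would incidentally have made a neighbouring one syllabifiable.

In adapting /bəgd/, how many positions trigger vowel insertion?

The unsyllabifiable consonants are /g/, /d/; each receives one epenthetic vowel.

2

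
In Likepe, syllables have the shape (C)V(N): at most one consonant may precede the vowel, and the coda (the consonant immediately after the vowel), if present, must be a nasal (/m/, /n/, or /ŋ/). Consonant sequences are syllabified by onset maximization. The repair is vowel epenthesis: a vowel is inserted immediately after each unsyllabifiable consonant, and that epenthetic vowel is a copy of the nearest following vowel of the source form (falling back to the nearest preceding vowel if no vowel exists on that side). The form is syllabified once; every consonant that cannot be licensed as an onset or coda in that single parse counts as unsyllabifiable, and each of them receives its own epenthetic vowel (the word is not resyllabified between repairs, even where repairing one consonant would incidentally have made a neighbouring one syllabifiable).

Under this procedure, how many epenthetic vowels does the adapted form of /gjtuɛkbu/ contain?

3

The unsyllabifiable consonants are /g/, /j/, /k/; each receives one epenthetic vowel.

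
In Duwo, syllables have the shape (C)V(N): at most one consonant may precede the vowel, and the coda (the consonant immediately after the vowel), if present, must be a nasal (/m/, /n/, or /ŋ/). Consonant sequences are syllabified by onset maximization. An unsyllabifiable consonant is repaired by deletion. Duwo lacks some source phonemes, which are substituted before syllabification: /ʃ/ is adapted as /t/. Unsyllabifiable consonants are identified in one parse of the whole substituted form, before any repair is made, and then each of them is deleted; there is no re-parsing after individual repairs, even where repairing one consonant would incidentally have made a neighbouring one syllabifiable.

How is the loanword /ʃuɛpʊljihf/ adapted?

tuɛpʊji

Substitution: /ʃ/ → /t/, giving /tuɛpʊljihf/.
Under (C)V(N), the unsyllabifiable consonants are /l/, /h/, /f/ (only a nasal (/m/, /n/, or /ŋ/) is licensed in coda position; onsets are limited to one consonant).
Each unlicensed consonant is deleted: /l/, /h/, /f/.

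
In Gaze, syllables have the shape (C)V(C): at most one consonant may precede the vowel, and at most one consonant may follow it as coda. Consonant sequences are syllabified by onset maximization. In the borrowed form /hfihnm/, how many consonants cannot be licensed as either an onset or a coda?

The consonants /h/, /n/, /m/ cannot be parsed into a legal (C)V(C) syllable (at most one coda consonant is licensed; onsets are limited to one consonant).

3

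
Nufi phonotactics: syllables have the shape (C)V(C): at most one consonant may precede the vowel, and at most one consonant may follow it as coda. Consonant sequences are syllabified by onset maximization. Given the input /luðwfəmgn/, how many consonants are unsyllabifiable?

The consonants /w/, /g/, /n/ cannot be parsed into a legal (C)V(C) syllable (at most one coda consonant is licensed; onsets are limited to one consonant).

3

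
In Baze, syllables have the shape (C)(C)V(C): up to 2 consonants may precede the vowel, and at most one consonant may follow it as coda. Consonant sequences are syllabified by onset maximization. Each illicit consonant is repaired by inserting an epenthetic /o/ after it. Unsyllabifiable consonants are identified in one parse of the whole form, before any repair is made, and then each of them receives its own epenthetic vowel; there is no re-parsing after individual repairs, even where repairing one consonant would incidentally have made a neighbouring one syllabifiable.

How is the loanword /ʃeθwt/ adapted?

ʃeθwoto

The consonants /w/, /t/ cannot be parsed into a legal (C)(C)V(C) syllable (at most one coda consonant is licensed; onsets may contain at most 2 consonants).
Each unlicensed consonant becomes the onset of a new syllable: /w/ → /wo/, /t/ → /to/.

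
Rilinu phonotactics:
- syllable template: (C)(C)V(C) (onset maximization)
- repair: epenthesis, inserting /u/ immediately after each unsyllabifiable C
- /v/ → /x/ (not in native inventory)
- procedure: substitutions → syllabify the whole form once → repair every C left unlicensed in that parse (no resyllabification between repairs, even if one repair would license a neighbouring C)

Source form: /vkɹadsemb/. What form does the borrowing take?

xukɹadsembu

Substitution: /v/ → /x/, giving /xkɹadsemb/.
The consonants /x/, /b/ cannot be parsed into a legal (C)(C)V(C) syllable (at most one coda consonant is licensed; onsets may contain at most 2 consonants).
Inserting the epenthetic vowel yields /x/ → /xu/, /b/ → /bu/.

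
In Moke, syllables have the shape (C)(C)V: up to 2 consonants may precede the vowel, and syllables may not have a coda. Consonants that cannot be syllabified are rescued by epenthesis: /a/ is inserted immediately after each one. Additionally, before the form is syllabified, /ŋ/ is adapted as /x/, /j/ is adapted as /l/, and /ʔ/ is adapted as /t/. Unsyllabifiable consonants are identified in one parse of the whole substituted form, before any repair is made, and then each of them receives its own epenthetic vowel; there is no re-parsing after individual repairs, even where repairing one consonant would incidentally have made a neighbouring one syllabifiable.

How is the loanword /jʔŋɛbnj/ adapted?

latxɛbanala

Substitution: /j/ → /l/, /ʔ/ → /t/, /ŋ/ → /x/, giving /ltxɛbnl/.
Syllabifying with onset maximization leaves /l/, /b/, /n/, /l/ stranded (no codas are permitted; onsets may contain at most 2 consonants).
Each unlicensed consonant becomes the onset of a new syllable: /l/ → /la/, /b/ → /ba/, /n/ → /na/, /l/ → /la/.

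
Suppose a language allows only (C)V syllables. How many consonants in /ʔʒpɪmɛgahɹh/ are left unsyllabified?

Under (C)V, the unsyllabifiable consonants are /ʔ/, /ʒ/, /h/, /ɹ/, /h/ (no codas are permitted; onsets are limited to one consonant).

5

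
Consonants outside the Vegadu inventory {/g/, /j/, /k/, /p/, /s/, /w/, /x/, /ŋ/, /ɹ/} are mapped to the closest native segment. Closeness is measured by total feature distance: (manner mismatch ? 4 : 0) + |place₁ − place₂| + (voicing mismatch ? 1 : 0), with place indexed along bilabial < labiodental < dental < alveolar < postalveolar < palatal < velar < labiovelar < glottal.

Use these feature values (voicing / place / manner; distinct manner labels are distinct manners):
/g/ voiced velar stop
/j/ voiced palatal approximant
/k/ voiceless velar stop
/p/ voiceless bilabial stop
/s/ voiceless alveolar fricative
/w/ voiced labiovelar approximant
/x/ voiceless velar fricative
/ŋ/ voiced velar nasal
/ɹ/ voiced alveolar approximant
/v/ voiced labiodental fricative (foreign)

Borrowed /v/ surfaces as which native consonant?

/s/ is closest: same manner (fricative), place distance 2 (labiodental→alveolar), voicing differs (+1); total 3. Next closest is /p/ at distance 6.

s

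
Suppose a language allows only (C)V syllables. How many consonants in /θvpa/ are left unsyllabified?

Under (C)V, the unsyllabifiable consonants are /θ/, /v/ (no codas are permitted; onsets are limited to one consonant).

2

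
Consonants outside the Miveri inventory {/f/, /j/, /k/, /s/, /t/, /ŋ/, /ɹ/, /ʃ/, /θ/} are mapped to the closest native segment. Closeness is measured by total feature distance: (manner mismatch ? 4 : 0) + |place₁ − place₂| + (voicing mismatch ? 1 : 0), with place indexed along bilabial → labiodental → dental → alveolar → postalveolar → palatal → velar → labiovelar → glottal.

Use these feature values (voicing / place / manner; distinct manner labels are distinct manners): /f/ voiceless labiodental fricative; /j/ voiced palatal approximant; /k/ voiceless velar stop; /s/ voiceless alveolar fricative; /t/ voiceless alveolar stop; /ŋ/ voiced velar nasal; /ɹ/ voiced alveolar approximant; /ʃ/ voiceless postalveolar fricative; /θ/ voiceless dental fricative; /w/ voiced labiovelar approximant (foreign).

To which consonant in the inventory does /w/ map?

j

/j/ is closest: same manner (approximant), place distance 2 (labiovelar→palatal), same voicing; total 2. Next closest is /ɹ/ at distance 4.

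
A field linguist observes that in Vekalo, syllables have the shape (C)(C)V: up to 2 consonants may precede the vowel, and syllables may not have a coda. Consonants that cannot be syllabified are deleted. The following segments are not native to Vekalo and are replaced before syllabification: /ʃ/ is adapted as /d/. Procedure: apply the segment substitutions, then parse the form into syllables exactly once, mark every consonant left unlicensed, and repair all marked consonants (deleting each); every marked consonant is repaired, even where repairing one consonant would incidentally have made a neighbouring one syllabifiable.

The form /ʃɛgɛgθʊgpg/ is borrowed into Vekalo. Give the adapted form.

Substitution: /ʃ/ → /d/, giving /dɛgɛgθʊgpg/.
Syllabifying with onset maximization leaves /g/, /p/, /g/ stranded (no codas are permitted; onsets may contain at most 2 consonants).
Deletion applies to /g/, /p/, /g/.

dɛgɛgθʊ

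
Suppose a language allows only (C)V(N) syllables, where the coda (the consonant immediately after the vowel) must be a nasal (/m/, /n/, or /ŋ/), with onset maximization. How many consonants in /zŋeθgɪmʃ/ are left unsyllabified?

3

Syllabifying with onset maximization leaves /z/, /θ/, /ʃ/ stranded (only a nasal (/m/, /n/, or /ŋ/) is licensed in coda position; onsets are limited to one consonant).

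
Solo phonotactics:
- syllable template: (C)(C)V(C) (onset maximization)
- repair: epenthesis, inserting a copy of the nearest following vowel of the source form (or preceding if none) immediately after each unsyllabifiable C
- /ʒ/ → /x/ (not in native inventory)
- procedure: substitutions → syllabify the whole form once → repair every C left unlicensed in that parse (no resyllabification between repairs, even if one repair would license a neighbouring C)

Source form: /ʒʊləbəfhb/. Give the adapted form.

Substitution: /ʒ/ → /x/, giving /xʊləbəfhb/.
The consonants /h/, /b/ cannot be parsed into a legal (C)(C)V(C) syllable (at most one coda consonant is licensed; onsets may contain at most 2 consonants).
Each unlicensed consonant becomes the onset of a new syllable: /h/ → /hə/, /b/ → /bə/.

xʊləbəfhəbə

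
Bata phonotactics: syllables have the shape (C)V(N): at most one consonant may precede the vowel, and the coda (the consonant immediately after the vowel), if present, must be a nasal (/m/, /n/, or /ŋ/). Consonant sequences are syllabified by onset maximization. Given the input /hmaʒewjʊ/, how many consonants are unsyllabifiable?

2

Under (C)V(N), the unsyllabifiable consonants are /h/, /w/ (only a nasal (/m/, /n/, or /ŋ/) is licensed in coda position; onsets are limited to one consonant).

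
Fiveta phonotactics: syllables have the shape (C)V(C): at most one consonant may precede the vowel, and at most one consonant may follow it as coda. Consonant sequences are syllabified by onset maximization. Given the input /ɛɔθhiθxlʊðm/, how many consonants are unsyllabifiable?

2

Under (C)V(C), the unsyllabifiable consonants are /x/, /m/ (at most one coda consonant is licensed; onsets are limited to one consonant).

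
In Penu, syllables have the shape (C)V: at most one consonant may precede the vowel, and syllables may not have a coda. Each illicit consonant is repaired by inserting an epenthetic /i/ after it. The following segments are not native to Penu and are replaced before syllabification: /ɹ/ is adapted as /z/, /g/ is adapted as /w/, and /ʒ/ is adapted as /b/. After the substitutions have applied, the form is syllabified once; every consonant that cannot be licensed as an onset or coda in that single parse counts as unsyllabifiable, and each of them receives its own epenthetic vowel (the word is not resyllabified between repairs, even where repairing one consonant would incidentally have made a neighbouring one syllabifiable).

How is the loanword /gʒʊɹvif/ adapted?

Substitution: /g/ → /w/, /ʒ/ → /b/, /ɹ/ → /z/, giving /wbʊzvif/.
Syllabifying with onset maximization leaves /w/, /z/, /f/ stranded (no codas are permitted; onsets are limited to one consonant).
Epenthesis after each stranded consonant: /w/ → /wi/, /z/ → /zi/, /f/ → /fi/.

wibʊzivifi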